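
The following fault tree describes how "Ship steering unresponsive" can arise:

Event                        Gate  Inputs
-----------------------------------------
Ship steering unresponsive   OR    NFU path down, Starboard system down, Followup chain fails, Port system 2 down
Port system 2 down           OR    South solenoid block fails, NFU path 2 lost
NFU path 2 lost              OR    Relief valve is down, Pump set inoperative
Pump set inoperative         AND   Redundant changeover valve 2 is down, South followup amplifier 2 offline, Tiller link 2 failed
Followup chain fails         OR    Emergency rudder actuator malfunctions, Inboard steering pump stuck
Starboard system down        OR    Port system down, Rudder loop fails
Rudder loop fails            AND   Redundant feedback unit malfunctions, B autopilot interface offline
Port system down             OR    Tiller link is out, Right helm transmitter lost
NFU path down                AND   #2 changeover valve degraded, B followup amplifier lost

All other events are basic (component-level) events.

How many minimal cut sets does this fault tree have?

9

NFU path down [AND]: one cut set from each child combined → 1 × 1 = 1 cut set(s).
Port system down [OR]: union of children's cut sets → 2 cut set(s).
Rudder loop fails [AND]: one cut set from each child combined → 1 × 1 = 1 cut set(s).
Starboard system down [OR]: union of children's cut sets → 3 cut set(s).
Followup chain fails [OR]: union of children's cut sets → 2 cut set(s).
Pump set inoperative [AND]: one cut set from each child combined → 1 × 1 × 1 = 1 cut set(s).
NFU path 2 lost [OR]: union of children's cut sets → 2 cut set(s).
Port system 2 down [OR]: union of children's cut sets → 3 cut set(s).
Ship steering unresponsive [OR]: union of children's cut sets → 9 cut set(s).
Minimal cut sets: {#2 changeover valve degraded, B followup amplifier lost}; {Tiller link is out}; {Right helm transmitter lost}; {B autopilot interface offline, Redundant feedback unit malfunctions}; {Emergency rudder actuator malfunctions}; {Inboard steering pump stuck}; {South solenoid block fails}; {Relief valve is down}; {Redundant changeover valve 2 is down, South followup amplifier 2 offline, Tiller link 2 failed}.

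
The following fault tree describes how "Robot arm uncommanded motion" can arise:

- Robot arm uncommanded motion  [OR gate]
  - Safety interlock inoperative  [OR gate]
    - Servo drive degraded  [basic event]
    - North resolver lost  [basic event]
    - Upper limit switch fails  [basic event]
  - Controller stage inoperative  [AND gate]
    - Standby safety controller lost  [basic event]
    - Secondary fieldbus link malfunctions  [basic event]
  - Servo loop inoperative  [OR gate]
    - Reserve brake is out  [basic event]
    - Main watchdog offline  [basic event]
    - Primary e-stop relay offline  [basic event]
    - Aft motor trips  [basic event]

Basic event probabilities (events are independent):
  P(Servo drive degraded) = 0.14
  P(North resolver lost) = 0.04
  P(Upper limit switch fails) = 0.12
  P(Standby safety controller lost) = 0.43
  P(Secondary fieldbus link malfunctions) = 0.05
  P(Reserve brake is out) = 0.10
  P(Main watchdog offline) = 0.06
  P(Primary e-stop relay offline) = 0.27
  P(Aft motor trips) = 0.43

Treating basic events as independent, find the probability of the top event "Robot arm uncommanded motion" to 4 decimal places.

P(Safety interlock inoperative) [OR] = 1 − (1−0.14) × (1−0.04) × (1−0.12) = 0.273472
P(Controller stage inoperative) [AND] = 0.43 × 0.05 = 0.021500
P(Servo loop inoperative) [OR] = 1 − (1−0.10) × (1−0.06) × (1−0.27) × (1−0.43) = 0.647979
P(Robot arm uncommanded motion) [OR] = 1 − (1−0.273472) × (1−0.021500) × (1−0.647979) = 0.749746
Rounded to 4 decimal places: P(Robot arm uncommanded motion) ≈ 0.7497.

0.7497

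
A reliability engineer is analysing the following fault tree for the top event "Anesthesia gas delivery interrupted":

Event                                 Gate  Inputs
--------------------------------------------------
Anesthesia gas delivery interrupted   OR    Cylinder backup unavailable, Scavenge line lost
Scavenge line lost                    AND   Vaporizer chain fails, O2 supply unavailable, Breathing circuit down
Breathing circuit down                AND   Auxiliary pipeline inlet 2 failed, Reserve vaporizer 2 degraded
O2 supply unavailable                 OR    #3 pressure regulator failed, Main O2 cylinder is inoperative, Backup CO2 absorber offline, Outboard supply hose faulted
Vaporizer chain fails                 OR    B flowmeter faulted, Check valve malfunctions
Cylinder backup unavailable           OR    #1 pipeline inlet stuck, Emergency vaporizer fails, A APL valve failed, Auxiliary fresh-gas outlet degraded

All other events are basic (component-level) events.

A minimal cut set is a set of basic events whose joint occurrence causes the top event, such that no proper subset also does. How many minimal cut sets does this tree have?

12

Cylinder backup unavailable [OR]: union of children's cut sets → 4 cut set(s).
Vaporizer chain fails [OR]: union of children's cut sets → 2 cut set(s).
O2 supply unavailable [OR]: union of children's cut sets → 4 cut set(s).
Breathing circuit down [AND]: one cut set from each child combined → 1 × 1 = 1 cut set(s).
Scavenge line lost [AND]: one cut set from each child combined → 2 × 4 × 1 = 8 cut set(s).
Anesthesia gas delivery interrupted [OR]: union of children's cut sets → 12 cut set(s).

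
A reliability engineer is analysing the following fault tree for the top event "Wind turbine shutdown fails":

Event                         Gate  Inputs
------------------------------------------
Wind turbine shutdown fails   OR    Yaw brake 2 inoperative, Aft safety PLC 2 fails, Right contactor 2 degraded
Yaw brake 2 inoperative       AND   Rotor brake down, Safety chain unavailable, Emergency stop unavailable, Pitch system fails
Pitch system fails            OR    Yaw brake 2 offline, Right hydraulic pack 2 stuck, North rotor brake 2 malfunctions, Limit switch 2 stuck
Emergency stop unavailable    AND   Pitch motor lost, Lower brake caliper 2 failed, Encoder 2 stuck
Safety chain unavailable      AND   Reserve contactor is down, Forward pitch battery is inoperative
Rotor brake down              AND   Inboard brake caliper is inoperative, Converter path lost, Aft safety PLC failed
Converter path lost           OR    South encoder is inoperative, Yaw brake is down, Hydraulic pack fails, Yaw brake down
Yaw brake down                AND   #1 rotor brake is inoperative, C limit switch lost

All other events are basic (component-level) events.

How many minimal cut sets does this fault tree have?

18

Yaw brake down [AND]: one cut set from each child combined → 1 × 1 = 1 cut set(s).
Converter path lost [OR]: union of children's cut sets → 4 cut set(s).
Rotor brake down [AND]: one cut set from each child combined → 1 × 4 × 1 = 4 cut set(s).
Safety chain unavailable [AND]: one cut set from each child combined → 1 × 1 = 1 cut set(s).
Emergency stop unavailable [AND]: one cut set from each child combined → 1 × 1 × 1 = 1 cut set(s).
Pitch system fails [OR]: union of children's cut sets → 4 cut set(s).
Yaw brake 2 inoperative [AND]: one cut set from each child combined → 4 × 1 × 1 × 4 = 16 cut set(s).
Wind turbine shutdown fails [OR]: union of children's cut sets → 18 cut set(s).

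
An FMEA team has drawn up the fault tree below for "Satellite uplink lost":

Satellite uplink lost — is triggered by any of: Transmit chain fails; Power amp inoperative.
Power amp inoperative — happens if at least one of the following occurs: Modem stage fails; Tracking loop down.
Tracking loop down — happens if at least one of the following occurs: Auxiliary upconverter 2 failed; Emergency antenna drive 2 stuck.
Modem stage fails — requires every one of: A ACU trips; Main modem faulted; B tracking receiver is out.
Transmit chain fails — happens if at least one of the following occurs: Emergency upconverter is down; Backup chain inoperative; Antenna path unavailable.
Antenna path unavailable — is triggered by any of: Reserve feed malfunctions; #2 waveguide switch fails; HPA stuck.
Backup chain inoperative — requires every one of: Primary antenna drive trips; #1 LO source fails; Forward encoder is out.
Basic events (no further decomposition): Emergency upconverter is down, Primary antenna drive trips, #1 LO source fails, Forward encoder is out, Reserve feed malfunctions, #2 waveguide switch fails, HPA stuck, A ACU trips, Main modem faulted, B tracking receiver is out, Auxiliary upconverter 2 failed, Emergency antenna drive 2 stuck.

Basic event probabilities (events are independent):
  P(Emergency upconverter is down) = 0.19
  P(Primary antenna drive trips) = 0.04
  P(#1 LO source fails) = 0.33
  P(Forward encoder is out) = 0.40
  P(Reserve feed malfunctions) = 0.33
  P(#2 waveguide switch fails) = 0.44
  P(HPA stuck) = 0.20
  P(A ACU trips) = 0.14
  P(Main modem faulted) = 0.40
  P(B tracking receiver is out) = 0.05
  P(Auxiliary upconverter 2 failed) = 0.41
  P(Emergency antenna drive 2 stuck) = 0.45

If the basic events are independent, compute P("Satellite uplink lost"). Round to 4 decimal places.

0.9217

P(Backup chain inoperative) [AND] = 0.04 × 0.33 × 0.40 = 0.005280
P(Antenna path unavailable) [OR] = 1 − (1−0.33) × (1−0.44) × (1−0.20) = 0.699840
P(Transmit chain fails) [OR] = 1 − (1−0.19) × (1−0.005280) × (1−0.699840) = 0.758154
P(Modem stage fails) [AND] = 0.14 × 0.40 × 0.05 = 0.002800
P(Tracking loop down) [OR] = 1 − (1−0.41) × (1−0.45) = 0.675500
P(Power amp inoperative) [OR] = 1 − (1−0.002800) × (1−0.675500) = 0.676409
P(Satellite uplink lost) [OR] = 1 − (1−0.758154) × (1−0.676409) = 0.921741
Rounded to 4 decimal places: P(Satellite uplink lost) ≈ 0.9217.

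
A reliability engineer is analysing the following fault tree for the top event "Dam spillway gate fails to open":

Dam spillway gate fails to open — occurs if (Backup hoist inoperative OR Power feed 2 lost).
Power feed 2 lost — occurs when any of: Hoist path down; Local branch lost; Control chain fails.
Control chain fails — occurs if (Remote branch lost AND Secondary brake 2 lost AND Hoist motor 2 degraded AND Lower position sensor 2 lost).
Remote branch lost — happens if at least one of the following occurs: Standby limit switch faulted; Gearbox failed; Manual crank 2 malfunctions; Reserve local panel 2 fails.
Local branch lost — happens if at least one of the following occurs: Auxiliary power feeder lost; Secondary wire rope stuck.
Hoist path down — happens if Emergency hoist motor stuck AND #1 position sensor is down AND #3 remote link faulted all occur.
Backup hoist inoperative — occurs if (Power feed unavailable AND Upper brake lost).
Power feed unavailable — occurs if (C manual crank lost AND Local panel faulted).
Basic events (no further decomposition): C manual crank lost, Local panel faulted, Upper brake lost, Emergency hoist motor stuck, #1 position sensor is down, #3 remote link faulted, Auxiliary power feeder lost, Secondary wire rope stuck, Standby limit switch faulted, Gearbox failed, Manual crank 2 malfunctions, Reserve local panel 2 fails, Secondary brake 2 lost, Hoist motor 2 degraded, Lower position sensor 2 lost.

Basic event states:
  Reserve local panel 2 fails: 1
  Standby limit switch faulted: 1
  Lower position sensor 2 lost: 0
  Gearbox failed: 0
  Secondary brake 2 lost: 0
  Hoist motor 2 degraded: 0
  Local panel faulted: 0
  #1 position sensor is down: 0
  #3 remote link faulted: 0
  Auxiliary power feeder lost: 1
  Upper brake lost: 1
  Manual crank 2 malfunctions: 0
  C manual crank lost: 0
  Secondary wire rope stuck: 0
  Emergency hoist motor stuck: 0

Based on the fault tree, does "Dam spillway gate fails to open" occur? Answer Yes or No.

Power feed unavailable [AND]: C manual crank lost=not, Local panel faulted=not → not all inputs occur → does not occur.
Backup hoist inoperative [AND]: Power feed unavailable=not, Upper brake lost=occurs → not all inputs occur → does not occur.
Hoist path down [AND]: Emergency hoist motor stuck=not, #1 position sensor is down=not, #3 remote link faulted=not → not all inputs occur → does not occur.
Local branch lost [OR]: Auxiliary power feeder lost=occurs, Secondary wire rope stuck=not → at least one input occurs → occurs.
Remote branch lost [OR]: Standby limit switch faulted=occurs, Gearbox failed=not, Manual crank 2 malfunctions=not, Reserve local panel 2 fails=occurs → at least one input occurs → occurs.
Control chain fails [AND]: Remote branch lost=occurs, Secondary brake 2 lost=not, Hoist motor 2 degraded=not, Lower position sensor 2 lost=not → not all inputs occur → does not occur.
Power feed 2 lost [OR]: Hoist path down=not, Local branch lost=occurs, Control chain fails=not → at least one input occurs → occurs.
Dam spillway gate fails to open [OR]: Backup hoist inoperative=not, Power feed 2 lost=occurs → at least one input occurs → occurs.

Yes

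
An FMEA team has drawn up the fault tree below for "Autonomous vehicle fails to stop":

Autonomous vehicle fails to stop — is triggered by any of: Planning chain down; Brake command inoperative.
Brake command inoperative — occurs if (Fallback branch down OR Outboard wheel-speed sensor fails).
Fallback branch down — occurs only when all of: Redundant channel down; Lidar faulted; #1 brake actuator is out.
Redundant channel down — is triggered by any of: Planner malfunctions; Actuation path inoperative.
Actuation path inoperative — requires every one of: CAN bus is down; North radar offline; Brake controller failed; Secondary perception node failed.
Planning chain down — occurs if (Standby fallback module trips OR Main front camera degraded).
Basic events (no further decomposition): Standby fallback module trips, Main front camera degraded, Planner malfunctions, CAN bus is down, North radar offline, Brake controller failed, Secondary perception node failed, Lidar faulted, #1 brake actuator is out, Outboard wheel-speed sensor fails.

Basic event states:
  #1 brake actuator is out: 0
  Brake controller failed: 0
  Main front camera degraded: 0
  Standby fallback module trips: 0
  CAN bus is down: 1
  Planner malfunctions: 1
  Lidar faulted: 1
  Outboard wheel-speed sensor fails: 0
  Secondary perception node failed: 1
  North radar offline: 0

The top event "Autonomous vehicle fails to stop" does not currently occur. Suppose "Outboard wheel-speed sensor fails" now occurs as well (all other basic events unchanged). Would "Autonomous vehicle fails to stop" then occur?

Yes

Counterfactual: set "Outboard wheel-speed sensor fails" to occurred.
Planning chain down [OR]: Standby fallback module trips=not, Main front camera degraded=not → no input occurs → does not occur.
Actuation path inoperative [AND]: CAN bus is down=occurs, North radar offline=not, Brake controller failed=not, Secondary perception node failed=occurs → not all inputs occur → does not occur.
Redundant channel down [OR]: Planner malfunctions=occurs, Actuation path inoperative=not → at least one input occurs → occurs.
Fallback branch down [AND]: Redundant channel down=occurs, Lidar faulted=occurs, #1 brake actuator is out=not → not all inputs occur → does not occur.
Brake command inoperative [OR]: Fallback branch down=not, Outboard wheel-speed sensor fails=occurs → at least one input occurs → occurs.
Autonomous vehicle fails to stop [OR]: Planning chain down=not, Brake command inoperative=occurs → at least one input occurs → occurs.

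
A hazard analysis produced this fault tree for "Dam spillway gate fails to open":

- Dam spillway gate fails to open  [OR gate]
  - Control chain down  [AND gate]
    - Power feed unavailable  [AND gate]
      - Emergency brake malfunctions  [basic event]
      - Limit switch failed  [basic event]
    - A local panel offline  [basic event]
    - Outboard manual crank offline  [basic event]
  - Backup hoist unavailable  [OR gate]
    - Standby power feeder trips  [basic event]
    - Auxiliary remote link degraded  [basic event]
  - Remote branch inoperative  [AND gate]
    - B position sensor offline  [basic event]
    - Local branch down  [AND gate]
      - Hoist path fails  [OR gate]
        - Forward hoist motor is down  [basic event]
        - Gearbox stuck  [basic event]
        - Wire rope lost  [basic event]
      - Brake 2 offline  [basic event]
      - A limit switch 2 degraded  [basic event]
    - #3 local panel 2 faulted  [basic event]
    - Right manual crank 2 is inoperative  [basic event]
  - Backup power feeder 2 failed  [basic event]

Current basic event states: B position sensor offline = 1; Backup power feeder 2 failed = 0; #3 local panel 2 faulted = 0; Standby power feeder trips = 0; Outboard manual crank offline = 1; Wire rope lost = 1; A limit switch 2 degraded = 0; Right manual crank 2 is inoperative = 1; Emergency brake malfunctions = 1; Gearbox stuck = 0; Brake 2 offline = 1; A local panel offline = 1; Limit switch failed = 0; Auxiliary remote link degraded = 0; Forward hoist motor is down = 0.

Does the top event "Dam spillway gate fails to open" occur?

No

Power feed unavailable [AND]: Emergency brake malfunctions=occurs, Limit switch failed=not → not all inputs occur → does not occur.
Control chain down [AND]: Power feed unavailable=not, A local panel offline=occurs, Outboard manual crank offline=occurs → not all inputs occur → does not occur.
Backup hoist unavailable [OR]: Standby power feeder trips=not, Auxiliary remote link degraded=not → no input occurs → does not occur.
Hoist path fails [OR]: Forward hoist motor is down=not, Gearbox stuck=not, Wire rope lost=occurs → at least one input occurs → occurs.
Local branch down [AND]: Hoist path fails=occurs, Brake 2 offline=occurs, A limit switch 2 degraded=not → not all inputs occur → does not occur.
Remote branch inoperative [AND]: B position sensor offline=occurs, Local branch down=not, #3 local panel 2 faulted=not, Right manual crank 2 is inoperative=occurs → not all inputs occur → does not occur.
Dam spillway gate fails to open [OR]: Control chain down=not, Backup hoist unavailable=not, Remote branch inoperative=not, Backup power feeder 2 failed=not → no input occurs → does not occur.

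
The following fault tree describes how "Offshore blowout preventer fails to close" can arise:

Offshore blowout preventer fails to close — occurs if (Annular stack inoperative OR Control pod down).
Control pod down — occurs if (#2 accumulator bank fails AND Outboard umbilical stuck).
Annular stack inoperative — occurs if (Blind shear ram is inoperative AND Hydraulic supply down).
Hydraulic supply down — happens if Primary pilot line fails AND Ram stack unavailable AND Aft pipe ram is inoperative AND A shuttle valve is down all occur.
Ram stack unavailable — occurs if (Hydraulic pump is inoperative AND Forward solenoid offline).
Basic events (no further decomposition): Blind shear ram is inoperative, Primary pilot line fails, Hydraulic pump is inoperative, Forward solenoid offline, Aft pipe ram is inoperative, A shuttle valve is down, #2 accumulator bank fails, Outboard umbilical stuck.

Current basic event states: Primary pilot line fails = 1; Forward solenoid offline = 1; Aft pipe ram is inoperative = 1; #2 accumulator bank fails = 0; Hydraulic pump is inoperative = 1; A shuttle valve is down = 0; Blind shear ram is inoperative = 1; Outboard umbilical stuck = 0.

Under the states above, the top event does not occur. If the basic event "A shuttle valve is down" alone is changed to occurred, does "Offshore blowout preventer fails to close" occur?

Counterfactual: set "A shuttle valve is down" to occurred.
Ram stack unavailable [AND]: Hydraulic pump is inoperative=occurs, Forward solenoid offline=occurs → all inputs occur → occurs.
Hydraulic supply down [AND]: Primary pilot line fails=occurs, Ram stack unavailable=occurs, Aft pipe ram is inoperative=occurs, A shuttle valve is down=occurs → all inputs occur → occurs.
Annular stack inoperative [AND]: Blind shear ram is inoperative=occurs, Hydraulic supply down=occurs → all inputs occur → occurs.
Control pod down [AND]: #2 accumulator bank fails=not, Outboard umbilical stuck=not → not all inputs occur → does not occur.
Offshore blowout preventer fails to close [OR]: Annular stack inoperative=occurs, Control pod down=not → at least one input occurs → occurs.

Yes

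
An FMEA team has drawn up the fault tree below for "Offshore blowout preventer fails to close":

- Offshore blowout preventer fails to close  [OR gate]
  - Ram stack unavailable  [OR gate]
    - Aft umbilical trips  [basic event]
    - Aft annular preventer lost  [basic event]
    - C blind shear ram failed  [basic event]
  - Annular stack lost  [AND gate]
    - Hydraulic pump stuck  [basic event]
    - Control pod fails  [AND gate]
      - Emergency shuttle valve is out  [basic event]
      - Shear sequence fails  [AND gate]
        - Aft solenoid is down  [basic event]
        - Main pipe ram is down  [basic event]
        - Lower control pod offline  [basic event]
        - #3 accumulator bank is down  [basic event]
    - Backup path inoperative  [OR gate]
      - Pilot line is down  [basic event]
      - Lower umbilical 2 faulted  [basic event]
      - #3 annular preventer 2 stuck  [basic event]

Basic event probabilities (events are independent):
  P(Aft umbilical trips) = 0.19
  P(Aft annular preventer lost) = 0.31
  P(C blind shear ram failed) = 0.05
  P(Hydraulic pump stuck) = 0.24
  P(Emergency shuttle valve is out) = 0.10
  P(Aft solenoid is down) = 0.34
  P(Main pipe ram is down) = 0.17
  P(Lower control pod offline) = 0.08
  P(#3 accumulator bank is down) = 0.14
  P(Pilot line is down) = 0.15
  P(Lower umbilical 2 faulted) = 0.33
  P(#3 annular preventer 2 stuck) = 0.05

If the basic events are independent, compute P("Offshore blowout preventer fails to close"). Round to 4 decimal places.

0.4690

P(Ram stack unavailable) [OR] = 1 − (1−0.19) × (1−0.31) × (1−0.05) = 0.469045
P(Shear sequence fails) [AND] = 0.34 × 0.17 × 0.08 × 0.14 = 0.000647
P(Control pod fails) [AND] = 0.10 × 0.000647 = 0.000065
P(Backup path inoperative) [OR] = 1 − (1−0.15) × (1−0.33) × (1−0.05) = 0.458975
P(Annular stack lost) [AND] = 0.24 × 0.000065 × 0.458975 = 0.000007
P(Offshore blowout preventer fails to close) [OR] = 1 − (1−0.469045) × (1−0.000007) = 0.469049
Rounded to 4 decimal places: P(Offshore blowout preventer fails to close) ≈ 0.4690.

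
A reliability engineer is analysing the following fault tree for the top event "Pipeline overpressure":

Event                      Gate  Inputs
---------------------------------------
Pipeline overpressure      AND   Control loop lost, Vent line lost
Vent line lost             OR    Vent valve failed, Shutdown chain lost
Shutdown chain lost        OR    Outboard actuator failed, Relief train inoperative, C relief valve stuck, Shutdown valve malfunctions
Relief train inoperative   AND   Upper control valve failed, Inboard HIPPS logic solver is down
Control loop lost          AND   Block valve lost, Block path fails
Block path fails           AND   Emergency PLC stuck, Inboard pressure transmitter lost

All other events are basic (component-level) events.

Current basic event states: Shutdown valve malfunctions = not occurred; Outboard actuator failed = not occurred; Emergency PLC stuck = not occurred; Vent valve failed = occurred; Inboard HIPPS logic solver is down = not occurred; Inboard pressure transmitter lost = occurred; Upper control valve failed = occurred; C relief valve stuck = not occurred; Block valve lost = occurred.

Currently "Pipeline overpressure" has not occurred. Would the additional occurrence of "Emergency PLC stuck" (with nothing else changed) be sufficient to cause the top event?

Yes

Counterfactual: set "Emergency PLC stuck" to occurred.
Block path fails [AND]: Emergency PLC stuck=occurs, Inboard pressure transmitter lost=occurs → all inputs occur → occurs.
Control loop lost [AND]: Block valve lost=occurs, Block path fails=occurs → all inputs occur → occurs.
Relief train inoperative [AND]: Upper control valve failed=occurs, Inboard HIPPS logic solver is down=not → not all inputs occur → does not occur.
Shutdown chain lost [OR]: Outboard actuator failed=not, Relief train inoperative=not, C relief valve stuck=not, Shutdown valve malfunctions=not → no input occurs → does not occur.
Vent line lost [OR]: Vent valve failed=occurs, Shutdown chain lost=not → at least one input occurs → occurs.
Pipeline overpressure [AND]: Control loop lost=occurs, Vent line lost=occurs → all inputs occur → occurs.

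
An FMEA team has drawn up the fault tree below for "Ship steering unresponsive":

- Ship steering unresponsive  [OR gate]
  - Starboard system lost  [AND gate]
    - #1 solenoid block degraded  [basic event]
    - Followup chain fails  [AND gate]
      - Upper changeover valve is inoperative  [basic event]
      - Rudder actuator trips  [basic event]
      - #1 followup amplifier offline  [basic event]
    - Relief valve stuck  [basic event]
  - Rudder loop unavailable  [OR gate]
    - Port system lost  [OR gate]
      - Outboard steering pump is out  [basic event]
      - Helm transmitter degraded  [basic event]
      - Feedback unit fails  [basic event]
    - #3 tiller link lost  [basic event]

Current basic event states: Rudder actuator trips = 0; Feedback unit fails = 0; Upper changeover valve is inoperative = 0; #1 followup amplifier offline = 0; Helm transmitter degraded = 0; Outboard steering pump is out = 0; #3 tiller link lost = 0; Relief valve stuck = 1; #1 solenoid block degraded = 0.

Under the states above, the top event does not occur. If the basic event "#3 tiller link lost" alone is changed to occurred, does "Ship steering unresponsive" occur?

Counterfactual: set "#3 tiller link lost" to occurred.
Followup chain fails [AND]: Upper changeover valve is inoperative=not, Rudder actuator trips=not, #1 followup amplifier offline=not → not all inputs occur → does not occur.
Starboard system lost [AND]: #1 solenoid block degraded=not, Followup chain fails=not, Relief valve stuck=occurs → not all inputs occur → does not occur.
Port system lost [OR]: Outboard steering pump is out=not, Helm transmitter degraded=not, Feedback unit fails=not → no input occurs → does not occur.
Rudder loop unavailable [OR]: Port system lost=not, #3 tiller link lost=occurs → at least one input occurs → occurs.
Ship steering unresponsive [OR]: Starboard system lost=not, Rudder loop unavailable=occurs → at least one input occurs → occurs.

Yes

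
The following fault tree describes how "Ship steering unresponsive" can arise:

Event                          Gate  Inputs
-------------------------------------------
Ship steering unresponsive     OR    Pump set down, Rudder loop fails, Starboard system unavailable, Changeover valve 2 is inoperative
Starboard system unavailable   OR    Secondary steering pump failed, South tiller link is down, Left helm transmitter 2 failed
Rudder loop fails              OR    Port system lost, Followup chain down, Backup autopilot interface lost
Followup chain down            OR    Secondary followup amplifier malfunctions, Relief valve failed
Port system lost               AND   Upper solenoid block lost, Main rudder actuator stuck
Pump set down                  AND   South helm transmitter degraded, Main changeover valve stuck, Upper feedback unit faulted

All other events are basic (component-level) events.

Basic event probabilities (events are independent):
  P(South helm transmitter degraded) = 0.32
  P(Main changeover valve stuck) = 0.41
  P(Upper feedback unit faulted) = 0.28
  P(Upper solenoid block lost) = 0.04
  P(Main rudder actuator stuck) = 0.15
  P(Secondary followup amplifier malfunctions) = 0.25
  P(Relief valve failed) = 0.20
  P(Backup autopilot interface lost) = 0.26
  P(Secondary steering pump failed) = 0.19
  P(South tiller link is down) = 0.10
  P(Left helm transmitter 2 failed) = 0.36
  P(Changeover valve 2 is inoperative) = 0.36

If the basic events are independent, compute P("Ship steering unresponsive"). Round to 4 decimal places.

0.8731

P(Pump set down) [AND] = 0.32 × 0.41 × 0.28 = 0.036736
P(Port system lost) [AND] = 0.04 × 0.15 = 0.006000
P(Followup chain down) [OR] = 1 − (1−0.25) × (1−0.20) = 0.400000
P(Rudder loop fails) [OR] = 1 − (1−0.006000) × (1−0.400000) × (1−0.26) = 0.558664
P(Starboard system unavailable) [OR] = 1 − (1−0.19) × (1−0.10) × (1−0.36) = 0.533440
P(Ship steering unresponsive) [OR] = 1 − (1−0.036736) × (1−0.558664) × (1−0.533440) × (1−0.36) = 0.873059
Rounded to 4 decimal places: P(Ship steering unresponsive) ≈ 0.8731.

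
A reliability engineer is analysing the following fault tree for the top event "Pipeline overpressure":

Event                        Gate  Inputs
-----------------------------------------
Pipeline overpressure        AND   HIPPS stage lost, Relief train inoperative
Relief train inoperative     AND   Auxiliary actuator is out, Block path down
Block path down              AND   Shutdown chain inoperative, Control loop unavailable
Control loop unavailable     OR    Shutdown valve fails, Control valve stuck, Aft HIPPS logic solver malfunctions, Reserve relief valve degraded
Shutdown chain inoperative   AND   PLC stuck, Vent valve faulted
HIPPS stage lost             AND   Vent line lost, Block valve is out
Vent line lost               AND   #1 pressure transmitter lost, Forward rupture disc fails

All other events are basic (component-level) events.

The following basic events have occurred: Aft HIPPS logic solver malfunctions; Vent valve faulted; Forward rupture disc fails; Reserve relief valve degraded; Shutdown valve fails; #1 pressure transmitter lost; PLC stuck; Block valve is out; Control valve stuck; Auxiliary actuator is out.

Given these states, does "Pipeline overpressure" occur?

Yes

Vent line lost [AND]: #1 pressure transmitter lost=occurs, Forward rupture disc fails=occurs → all inputs occur → occurs.
HIPPS stage lost [AND]: Vent line lost=occurs, Block valve is out=occurs → all inputs occur → occurs.
Shutdown chain inoperative [AND]: PLC stuck=occurs, Vent valve faulted=occurs → all inputs occur → occurs.
Control loop unavailable [OR]: Shutdown valve fails=occurs, Control valve stuck=occurs, Aft HIPPS logic solver malfunctions=occurs, Reserve relief valve degraded=occurs → at least one input occurs → occurs.
Block path down [AND]: Shutdown chain inoperative=occurs, Control loop unavailable=occurs → all inputs occur → occurs.
Relief train inoperative [AND]: Auxiliary actuator is out=occurs, Block path down=occurs → all inputs occur → occurs.
Pipeline overpressure [AND]: HIPPS stage lost=occurs, Relief train inoperative=occurs → all inputs occur → occurs.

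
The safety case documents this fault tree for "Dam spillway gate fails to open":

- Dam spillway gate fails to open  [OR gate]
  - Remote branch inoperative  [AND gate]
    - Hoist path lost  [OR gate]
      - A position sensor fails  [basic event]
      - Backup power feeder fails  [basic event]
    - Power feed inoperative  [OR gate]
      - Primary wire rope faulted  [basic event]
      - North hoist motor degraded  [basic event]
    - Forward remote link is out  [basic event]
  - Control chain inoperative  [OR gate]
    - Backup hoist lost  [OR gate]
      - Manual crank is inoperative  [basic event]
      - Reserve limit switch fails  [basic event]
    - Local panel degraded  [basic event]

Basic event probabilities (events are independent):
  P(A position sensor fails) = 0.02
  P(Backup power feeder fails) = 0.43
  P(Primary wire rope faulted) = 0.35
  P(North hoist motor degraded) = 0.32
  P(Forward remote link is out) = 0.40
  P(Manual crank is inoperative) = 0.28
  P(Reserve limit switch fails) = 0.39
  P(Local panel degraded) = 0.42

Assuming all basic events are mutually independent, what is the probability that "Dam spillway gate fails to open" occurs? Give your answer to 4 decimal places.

0.7704

P(Hoist path lost) [OR] = 1 − (1−0.02) × (1−0.43) = 0.441400
P(Power feed inoperative) [OR] = 1 − (1−0.35) × (1−0.32) = 0.558000
P(Remote branch inoperative) [AND] = 0.441400 × 0.558000 × 0.40 = 0.098520
P(Backup hoist lost) [OR] = 1 − (1−0.28) × (1−0.39) = 0.560800
P(Control chain inoperative) [OR] = 1 − (1−0.560800) × (1−0.42) = 0.745264
P(Dam spillway gate fails to open) [OR] = 1 − (1−0.098520) × (1−0.745264) = 0.770361
Rounded to 4 decimal places: P(Dam spillway gate fails to open) ≈ 0.7704.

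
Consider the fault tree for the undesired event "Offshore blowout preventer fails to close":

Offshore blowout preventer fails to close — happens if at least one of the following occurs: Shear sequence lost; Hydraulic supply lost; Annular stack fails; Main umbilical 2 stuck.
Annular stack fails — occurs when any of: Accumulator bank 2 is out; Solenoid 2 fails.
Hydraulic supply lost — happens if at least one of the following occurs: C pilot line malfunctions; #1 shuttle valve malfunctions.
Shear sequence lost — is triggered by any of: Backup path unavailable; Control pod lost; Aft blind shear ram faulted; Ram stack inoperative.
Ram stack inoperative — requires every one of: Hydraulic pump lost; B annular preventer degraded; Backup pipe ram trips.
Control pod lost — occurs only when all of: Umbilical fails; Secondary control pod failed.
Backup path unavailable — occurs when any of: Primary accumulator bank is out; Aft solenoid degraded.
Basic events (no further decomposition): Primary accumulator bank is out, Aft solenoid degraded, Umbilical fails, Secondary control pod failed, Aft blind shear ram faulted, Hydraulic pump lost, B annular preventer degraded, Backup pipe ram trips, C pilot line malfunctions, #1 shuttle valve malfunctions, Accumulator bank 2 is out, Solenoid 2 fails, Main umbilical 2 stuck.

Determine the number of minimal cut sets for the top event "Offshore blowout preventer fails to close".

Backup path unavailable [OR]: union of children's cut sets → 2 cut set(s).
Control pod lost [AND]: one cut set from each child combined → 1 × 1 = 1 cut set(s).
Ram stack inoperative [AND]: one cut set from each child combined → 1 × 1 × 1 = 1 cut set(s).
Shear sequence lost [OR]: union of children's cut sets → 5 cut set(s).
Hydraulic supply lost [OR]: union of children's cut sets → 2 cut set(s).
Annular stack fails [OR]: union of children's cut sets → 2 cut set(s).
Offshore blowout preventer fails to close [OR]: union of children's cut sets → 10 cut set(s).
Minimal cut sets: {Primary accumulator bank is out}; {Aft solenoid degraded}; {Secondary control pod failed, Umbilical fails}; {Aft blind shear ram faulted}; {B annular preventer degraded, Backup pipe ram trips, Hydraulic pump lost}; {C pilot line malfunctions}; {#1 shuttle valve malfunctions}; {Accumulator bank 2 is out}; {Solenoid 2 fails}; {Main umbilical 2 stuck}.

10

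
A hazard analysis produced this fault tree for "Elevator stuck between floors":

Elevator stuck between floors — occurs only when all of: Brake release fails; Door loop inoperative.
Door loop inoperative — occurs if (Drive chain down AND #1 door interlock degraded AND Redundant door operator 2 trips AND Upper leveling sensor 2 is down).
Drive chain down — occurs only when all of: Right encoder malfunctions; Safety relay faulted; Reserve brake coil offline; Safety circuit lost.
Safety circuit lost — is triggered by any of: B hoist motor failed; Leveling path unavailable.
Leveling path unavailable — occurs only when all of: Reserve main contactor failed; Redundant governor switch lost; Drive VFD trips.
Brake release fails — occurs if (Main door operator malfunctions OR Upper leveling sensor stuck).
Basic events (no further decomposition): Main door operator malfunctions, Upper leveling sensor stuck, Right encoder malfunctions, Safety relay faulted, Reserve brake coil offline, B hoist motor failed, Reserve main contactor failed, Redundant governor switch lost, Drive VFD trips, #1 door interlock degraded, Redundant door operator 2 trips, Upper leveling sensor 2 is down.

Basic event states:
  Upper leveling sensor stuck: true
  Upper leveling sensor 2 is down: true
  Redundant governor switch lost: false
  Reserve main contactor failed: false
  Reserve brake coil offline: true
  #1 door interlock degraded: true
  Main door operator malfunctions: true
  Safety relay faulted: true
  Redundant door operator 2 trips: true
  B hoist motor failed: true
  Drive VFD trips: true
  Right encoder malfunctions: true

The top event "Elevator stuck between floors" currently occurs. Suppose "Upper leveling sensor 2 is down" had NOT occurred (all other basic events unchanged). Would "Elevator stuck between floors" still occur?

No

Counterfactual: set "Upper leveling sensor 2 is down" to not occurred.
Brake release fails [OR]: Main door operator malfunctions=occurs, Upper leveling sensor stuck=occurs → at least one input occurs → occurs.
Leveling path unavailable [AND]: Reserve main contactor failed=not, Redundant governor switch lost=not, Drive VFD trips=occurs → not all inputs occur → does not occur.
Safety circuit lost [OR]: B hoist motor failed=occurs, Leveling path unavailable=not → at least one input occurs → occurs.
Drive chain down [AND]: Right encoder malfunctions=occurs, Safety relay faulted=occurs, Reserve brake coil offline=occurs, Safety circuit lost=occurs → all inputs occur → occurs.
Door loop inoperative [AND]: Drive chain down=occurs, #1 door interlock degraded=occurs, Redundant door operator 2 trips=occurs, Upper leveling sensor 2 is down=not → not all inputs occur → does not occur.
Elevator stuck between floors [AND]: Brake release fails=occurs, Door loop inoperative=not → not all inputs occur → does not occur.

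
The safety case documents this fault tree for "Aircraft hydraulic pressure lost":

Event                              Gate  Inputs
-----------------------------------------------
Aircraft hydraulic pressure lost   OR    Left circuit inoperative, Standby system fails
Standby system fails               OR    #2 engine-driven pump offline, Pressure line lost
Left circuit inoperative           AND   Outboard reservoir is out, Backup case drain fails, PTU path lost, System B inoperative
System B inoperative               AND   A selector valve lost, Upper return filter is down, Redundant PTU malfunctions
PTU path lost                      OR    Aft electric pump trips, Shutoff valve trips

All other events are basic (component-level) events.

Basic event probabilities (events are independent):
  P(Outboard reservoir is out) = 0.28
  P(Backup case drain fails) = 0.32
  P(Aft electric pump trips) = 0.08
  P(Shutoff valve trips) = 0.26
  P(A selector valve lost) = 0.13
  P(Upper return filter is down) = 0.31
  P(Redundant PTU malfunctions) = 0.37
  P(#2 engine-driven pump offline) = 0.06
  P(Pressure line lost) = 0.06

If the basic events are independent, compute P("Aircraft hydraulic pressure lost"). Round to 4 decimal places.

P(PTU path lost) [OR] = 1 − (1−0.08) × (1−0.26) = 0.319200
P(System B inoperative) [AND] = 0.13 × 0.31 × 0.37 = 0.014911
P(Left circuit inoperative) [AND] = 0.28 × 0.32 × 0.319200 × 0.014911 = 0.000426
P(Standby system fails) [OR] = 1 − (1−0.06) × (1−0.06) = 0.116400
P(Aircraft hydraulic pressure lost) [OR] = 1 − (1−0.000426) × (1−0.116400) = 0.116776
Rounded to 4 decimal places: P(Aircraft hydraulic pressure lost) ≈ 0.1168.

0.1168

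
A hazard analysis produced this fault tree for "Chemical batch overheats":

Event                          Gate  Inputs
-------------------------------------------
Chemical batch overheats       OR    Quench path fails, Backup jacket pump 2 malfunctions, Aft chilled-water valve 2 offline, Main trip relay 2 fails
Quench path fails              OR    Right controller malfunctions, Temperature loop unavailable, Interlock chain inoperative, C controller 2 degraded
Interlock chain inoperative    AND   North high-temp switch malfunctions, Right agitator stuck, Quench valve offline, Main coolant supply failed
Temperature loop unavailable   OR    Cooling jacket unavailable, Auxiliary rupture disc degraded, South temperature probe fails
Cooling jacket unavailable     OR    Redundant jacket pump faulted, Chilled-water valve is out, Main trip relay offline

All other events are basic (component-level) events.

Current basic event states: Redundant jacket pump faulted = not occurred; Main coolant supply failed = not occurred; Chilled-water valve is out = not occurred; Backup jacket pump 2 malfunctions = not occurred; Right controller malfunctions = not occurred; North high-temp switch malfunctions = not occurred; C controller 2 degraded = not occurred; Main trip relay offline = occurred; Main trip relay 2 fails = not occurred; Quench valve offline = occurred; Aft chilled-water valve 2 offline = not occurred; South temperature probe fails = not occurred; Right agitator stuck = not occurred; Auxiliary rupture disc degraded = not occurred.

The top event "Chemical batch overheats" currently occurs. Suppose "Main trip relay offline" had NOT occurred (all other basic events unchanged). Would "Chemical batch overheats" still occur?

No

Counterfactual: set "Main trip relay offline" to not occurred.
Cooling jacket unavailable [OR]: Redundant jacket pump faulted=not, Chilled-water valve is out=not, Main trip relay offline=not → no input occurs → does not occur.
Temperature loop unavailable [OR]: Cooling jacket unavailable=not, Auxiliary rupture disc degraded=not, South temperature probe fails=not → no input occurs → does not occur.
Interlock chain inoperative [AND]: North high-temp switch malfunctions=not, Right agitator stuck=not, Quench valve offline=occurs, Main coolant supply failed=not → not all inputs occur → does not occur.
Quench path fails [OR]: Right controller malfunctions=not, Temperature loop unavailable=not, Interlock chain inoperative=not, C controller 2 degraded=not → no input occurs → does not occur.
Chemical batch overheats [OR]: Quench path fails=not, Backup jacket pump 2 malfunctions=not, Aft chilled-water valve 2 offline=not, Main trip relay 2 fails=not → no input occurs → does not occur.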